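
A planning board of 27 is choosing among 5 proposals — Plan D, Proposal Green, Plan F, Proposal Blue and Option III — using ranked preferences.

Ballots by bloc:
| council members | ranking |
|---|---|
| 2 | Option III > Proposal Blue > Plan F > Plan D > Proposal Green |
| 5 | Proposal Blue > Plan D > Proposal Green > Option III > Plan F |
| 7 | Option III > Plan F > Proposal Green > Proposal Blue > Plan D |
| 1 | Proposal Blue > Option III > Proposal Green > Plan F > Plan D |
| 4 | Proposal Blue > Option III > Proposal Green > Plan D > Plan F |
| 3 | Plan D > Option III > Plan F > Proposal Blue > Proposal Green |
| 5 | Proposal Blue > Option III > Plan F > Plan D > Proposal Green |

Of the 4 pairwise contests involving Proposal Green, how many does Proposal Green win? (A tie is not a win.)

Proposal Green against each rival (27 council members):
Proposal Green vs Plan D: 7+1+4 = 12 for Proposal Green, 15 for Plan D — Plan D by 15–12.
Proposal Green vs Plan F: Plan F, 17–10.
Proposal Green vs Proposal Blue: Proposal Blue, 20–7.
Proposal Green vs Option III: Option III wins 22–5.
Proposal Green beats no one; loses to Plan D, Plan F, Proposal Blue, Option III — 0 pairwise wins.

0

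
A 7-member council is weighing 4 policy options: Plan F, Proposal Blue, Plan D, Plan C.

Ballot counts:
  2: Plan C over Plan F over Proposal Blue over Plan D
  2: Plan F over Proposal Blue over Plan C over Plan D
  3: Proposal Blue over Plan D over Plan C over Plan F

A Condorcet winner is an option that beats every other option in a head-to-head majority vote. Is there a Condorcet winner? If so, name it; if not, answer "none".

Head-to-head results (7 council members):
Plan F–Proposal Blue: Plan F 4–3.
Plan F vs Plan D: Plan F is ranked higher on 2+2 = 4 ballots, Plan D on 3. Plan F wins 4–3.
Plan F vs Plan C: Plan C wins 5–2.
Proposal Blue vs Plan D: 2+2+3 = 7 for Proposal Blue, 0 for Plan D — Proposal Blue by 7–0.
Proposal Blue vs Plan C: 5 to 2, Proposal Blue.
Plan D vs Plan C: Plan D is ranked higher on 3 ballots, Plan C on 4. Plan C wins 4–3.
Each option drops at least one matchup (Plan F loses to Plan C; Proposal Blue loses to Plan F; Plan D loses to Plan F; Plan C loses to Proposal Blue); the cycle Plan F beats Proposal Blue beats Plan C beats Plan F rules out a Condorcet winner.

none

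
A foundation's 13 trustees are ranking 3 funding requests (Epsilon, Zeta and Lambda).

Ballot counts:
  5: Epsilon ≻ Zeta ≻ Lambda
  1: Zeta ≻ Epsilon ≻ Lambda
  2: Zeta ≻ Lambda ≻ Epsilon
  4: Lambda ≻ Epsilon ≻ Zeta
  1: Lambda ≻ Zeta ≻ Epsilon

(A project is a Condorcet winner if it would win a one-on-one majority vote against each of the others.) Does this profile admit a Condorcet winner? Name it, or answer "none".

Check each pair by majority over 13 ballots:
Epsilon–Zeta: Epsilon 9–4.
Epsilon vs Lambda: Lambda, 7–6.
Zeta–Lambda: Zeta 8–5.
Every project loses at least once (Epsilon loses to Lambda; Zeta loses to Epsilon; Lambda loses to Zeta). The majority relation contains the cycle Epsilon > Zeta > Lambda > Epsilon, so there is no Condorcet winner.

none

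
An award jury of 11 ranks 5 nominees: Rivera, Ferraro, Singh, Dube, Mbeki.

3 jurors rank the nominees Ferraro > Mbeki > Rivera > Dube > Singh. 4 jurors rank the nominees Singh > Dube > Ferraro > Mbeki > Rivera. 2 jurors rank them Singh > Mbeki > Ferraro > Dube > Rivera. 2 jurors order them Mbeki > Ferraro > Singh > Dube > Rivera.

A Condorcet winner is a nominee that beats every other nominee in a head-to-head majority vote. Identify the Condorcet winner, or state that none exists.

Singh

Check each pair by majority over 11 ballots:
Rivera vs Ferraro: Ferraro, 11–0.
Rivera vs Singh: Singh wins 8–3.
Rivera–Dube: Dube 8–3.
Rivera vs Mbeki: Mbeki, 11–0.
Ferraro–Singh: Singh 6–5.
Ferraro vs Dube: Ferraro, 7–4.
Ferraro vs Mbeki: Ferraro, 7–4.
Singh–Dube: Singh 8–3.
Singh vs Mbeki: Singh wins 6–5.
Dube–Mbeki: Mbeki 7–4.
Only Singh has no losses; Singh is the Condorcet winner.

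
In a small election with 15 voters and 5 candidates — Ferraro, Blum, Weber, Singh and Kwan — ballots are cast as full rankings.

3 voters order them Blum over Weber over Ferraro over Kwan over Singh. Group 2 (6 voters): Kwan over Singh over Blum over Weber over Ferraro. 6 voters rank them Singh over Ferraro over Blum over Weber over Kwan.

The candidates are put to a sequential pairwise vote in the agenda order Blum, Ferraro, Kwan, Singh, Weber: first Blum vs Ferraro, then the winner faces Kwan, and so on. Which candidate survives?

Round 1: Blum vs Ferraro — 9–6, Blum advances.
Round 2: Blum vs Kwan — 9–6, Blum advances.
Round 3: Blum vs Singh — 3–12, Singh advances.
Round 4: Singh vs Weber — 12–3, Singh advances.
The agenda winner is Singh.

Singh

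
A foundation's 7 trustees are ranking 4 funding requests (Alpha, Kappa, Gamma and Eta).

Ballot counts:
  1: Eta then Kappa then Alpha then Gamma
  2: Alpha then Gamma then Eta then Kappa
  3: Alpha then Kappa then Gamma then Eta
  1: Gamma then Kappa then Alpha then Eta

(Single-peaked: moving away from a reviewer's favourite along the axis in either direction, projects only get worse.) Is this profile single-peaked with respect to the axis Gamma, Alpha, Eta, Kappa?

Axis positions: Gamma=1, Alpha=2, Eta=3, Kappa=4.
Group 1 (peak Eta at position 3): ranking walks positions 3-4-2-1, expanding outward from the peak — single-peaked.
Group 2 (peak Alpha at position 2): ranking walks positions 2-1-3-4, expanding outward from the peak — single-peaked.
Group 3: ranking walks positions 2-4-1-3; Kappa is ranked above Eta even though Eta lies between Kappa and the peak Alpha on the axis — preferences dip and rise again. Not single-peaked.
Group 4: ranking walks positions 1-4-2-3; Kappa is ranked above Alpha even though Alpha lies between Kappa and the peak Gamma on the axis — preferences dip and rise again. Not single-peaked.
Group 3 violates single-peakedness, so the profile is not single-peaked on this axis.

no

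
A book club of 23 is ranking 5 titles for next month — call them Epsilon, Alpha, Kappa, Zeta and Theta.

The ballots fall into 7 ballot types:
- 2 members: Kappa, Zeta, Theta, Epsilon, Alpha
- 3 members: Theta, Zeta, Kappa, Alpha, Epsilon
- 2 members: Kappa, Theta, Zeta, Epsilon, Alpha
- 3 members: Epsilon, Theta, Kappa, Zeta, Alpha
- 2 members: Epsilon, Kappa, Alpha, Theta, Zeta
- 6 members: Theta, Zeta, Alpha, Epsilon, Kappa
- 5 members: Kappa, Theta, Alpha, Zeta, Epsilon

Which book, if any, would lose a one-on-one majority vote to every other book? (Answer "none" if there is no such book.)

Epsilon

Head-to-head results (23 members):
Epsilon vs Alpha: Alpha wins 14–9.
Epsilon–Kappa: Kappa 12–11.
Epsilon vs Zeta: 3+2 = 5 for Epsilon, 18 for Zeta — Zeta by 18–5.
Epsilon vs Theta: 5 to 18, Theta.
Alpha vs Kappa: Alpha is ranked higher on 6 ballots, Kappa on 17. Kappa wins 17–6.
Alpha vs Zeta: 2+5 = 7 for Alpha, 16 for Zeta — Zeta by 16–7.
Alpha vs Theta: Theta, 21–2.
Kappa vs Zeta: Kappa wins 14–9.
Kappa vs Theta: Kappa preferred on 2+2+2+5 = 11 ballots; Theta wins 12–11.
Zeta–Theta: Theta 21–2.
Only Epsilon has no wins; Epsilon is the Condorcet loser.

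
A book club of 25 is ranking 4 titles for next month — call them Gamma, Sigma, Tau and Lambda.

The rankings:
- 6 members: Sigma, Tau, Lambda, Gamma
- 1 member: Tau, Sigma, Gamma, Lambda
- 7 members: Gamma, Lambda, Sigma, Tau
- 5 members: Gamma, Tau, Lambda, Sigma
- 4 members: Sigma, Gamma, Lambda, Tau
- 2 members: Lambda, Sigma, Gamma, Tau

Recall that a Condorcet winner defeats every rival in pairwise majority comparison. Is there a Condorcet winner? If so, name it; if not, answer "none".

Check each pair by majority over 25 ballots:
Gamma vs Sigma: Gamma preferred on 7+5 = 12 ballots; Sigma wins 13–12.
Gamma vs Tau: Gamma is ranked higher on 7+5+4+2 = 18 ballots, Tau on 7. Gamma wins 18–7.
Gamma vs Lambda: 17 to 8, Gamma.
Sigma–Tau: Sigma 19–6.
Sigma vs Lambda: Sigma is ranked higher on 6+1+4 = 11 ballots, Lambda on 14. Lambda wins 14–11.
Tau–Lambda: Lambda 13–12.
Each book drops at least one matchup (Gamma loses to Sigma; Sigma loses to Lambda; Tau loses to Gamma; Lambda loses to Gamma); the cycle Gamma > Lambda > Sigma > Gamma rules out a Condorcet winner.

none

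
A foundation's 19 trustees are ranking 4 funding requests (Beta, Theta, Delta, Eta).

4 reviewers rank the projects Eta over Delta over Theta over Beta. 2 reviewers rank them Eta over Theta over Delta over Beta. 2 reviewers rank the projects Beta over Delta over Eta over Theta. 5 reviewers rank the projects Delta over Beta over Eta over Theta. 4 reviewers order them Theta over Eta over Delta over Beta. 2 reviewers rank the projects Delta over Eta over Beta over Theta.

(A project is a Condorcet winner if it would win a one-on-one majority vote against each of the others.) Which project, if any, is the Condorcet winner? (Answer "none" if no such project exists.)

Pairwise majorities:
Beta vs Theta: Beta preferred on 2+5+2 = 9 ballots; Theta wins 10–9.
Beta vs Delta: Beta is ranked higher on 2 ballots, Delta on 17. Delta wins 17–2.
Beta vs Eta: Beta is ranked higher on 2+5 = 7 ballots, Eta on 12. Eta wins 12–7.
Theta vs Delta: 2+4 = 6 for Theta, 13 for Delta — Delta by 13–6.
Theta vs Eta: 4 for Theta, 15 for Eta — Eta by 15–4.
Delta vs Eta: 2+5+2 = 9 for Delta, 10 for Eta — Eta by 10–9.
Eta wins every pairwise contest, so Eta is the Condorcet winner.

Eta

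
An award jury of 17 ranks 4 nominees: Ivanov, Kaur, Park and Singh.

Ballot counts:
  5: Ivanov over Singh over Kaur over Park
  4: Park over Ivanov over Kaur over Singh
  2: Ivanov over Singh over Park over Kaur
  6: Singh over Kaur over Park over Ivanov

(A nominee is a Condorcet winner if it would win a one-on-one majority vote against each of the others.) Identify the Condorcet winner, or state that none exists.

Head-to-head results (17 jurors):
Ivanov vs Kaur: Ivanov, 11–6.
Ivanov–Park: Park 10–7.
Ivanov vs Singh: 11 to 6, Ivanov.
Kaur vs Park: Kaur wins 11–6.
Kaur vs Singh: Kaur is ranked higher on 4 ballots, Singh on 13. Singh wins 13–4.
Park–Singh: Singh 13–4.
Every nominee loses at least once (Ivanov loses to Park; Kaur loses to Ivanov; Park loses to Kaur; Singh loses to Ivanov). The majority relation contains the cycle Ivanov → Kaur → Park → Ivanov, so there is no Condorcet winner.

none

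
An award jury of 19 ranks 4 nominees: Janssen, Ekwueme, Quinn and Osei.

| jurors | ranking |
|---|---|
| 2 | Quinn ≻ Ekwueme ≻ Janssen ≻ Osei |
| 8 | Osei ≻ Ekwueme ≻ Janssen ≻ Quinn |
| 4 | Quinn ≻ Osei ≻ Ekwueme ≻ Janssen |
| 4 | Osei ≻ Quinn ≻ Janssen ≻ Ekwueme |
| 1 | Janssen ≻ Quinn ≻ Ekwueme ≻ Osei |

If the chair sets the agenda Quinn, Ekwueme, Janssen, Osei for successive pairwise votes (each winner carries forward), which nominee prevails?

Osei

Round 1: Quinn vs Ekwueme — 11–8, Quinn advances.
Round 2: Quinn vs Janssen — 10–9, Quinn advances.
Round 3: Quinn vs Osei — 7–12, Osei advances.
The agenda winner is Osei.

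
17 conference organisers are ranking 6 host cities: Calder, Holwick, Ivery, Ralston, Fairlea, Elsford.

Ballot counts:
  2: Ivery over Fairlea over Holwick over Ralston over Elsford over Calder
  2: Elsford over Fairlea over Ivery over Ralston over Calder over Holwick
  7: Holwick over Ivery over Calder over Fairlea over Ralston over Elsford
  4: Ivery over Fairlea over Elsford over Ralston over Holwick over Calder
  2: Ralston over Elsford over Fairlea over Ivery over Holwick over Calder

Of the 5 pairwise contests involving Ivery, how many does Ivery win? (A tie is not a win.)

Ivery against each rival (17 organisers):
Ivery vs Calder: Ivery wins 17–0.
Ivery vs Holwick: Ivery is ranked higher on 2+2+4+2 = 10 ballots, Holwick on 7. Ivery wins 10–7.
Ivery vs Ralston: Ivery wins 15–2.
Ivery vs Fairlea: Ivery, 13–4.
Ivery vs Elsford: 13 to 4, Ivery.
Ivery beats Calder, Holwick, Ralston, Fairlea, Elsford — 5 pairwise wins.

5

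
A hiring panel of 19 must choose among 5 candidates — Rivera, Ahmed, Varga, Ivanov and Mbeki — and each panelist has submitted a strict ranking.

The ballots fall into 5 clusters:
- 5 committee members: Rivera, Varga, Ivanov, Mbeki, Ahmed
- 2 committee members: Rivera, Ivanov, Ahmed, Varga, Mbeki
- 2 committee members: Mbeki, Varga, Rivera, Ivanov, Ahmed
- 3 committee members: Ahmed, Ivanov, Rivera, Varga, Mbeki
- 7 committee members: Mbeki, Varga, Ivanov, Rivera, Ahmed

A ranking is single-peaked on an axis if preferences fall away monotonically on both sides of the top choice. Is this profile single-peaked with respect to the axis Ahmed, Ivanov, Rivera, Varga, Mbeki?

no

Axis positions: Ahmed=1, Ivanov=2, Rivera=3, Varga=4, Mbeki=5.
Cluster 1 (peak Rivera at position 3): ranking walks positions 3-4-2-5-1, expanding outward from the peak — single-peaked.
Cluster 2 (peak Rivera at position 3): ranking walks positions 3-2-1-4-5, expanding outward from the peak — single-peaked.
Cluster 3 (peak Mbeki at position 5): ranking walks positions 5-4-3-2-1, expanding outward from the peak — single-peaked.
Cluster 4 (peak Ahmed at position 1): ranking walks positions 1-2-3-4-5, expanding outward from the peak — single-peaked.
Cluster 5: ranking walks positions 5-4-2-3-1; Ivanov is ranked above Rivera even though Rivera lies between Ivanov and the peak Mbeki on the axis — preferences dip and rise again. Not single-peaked.
Cluster 5 violates single-peakedness, so the profile is not single-peaked on this axis.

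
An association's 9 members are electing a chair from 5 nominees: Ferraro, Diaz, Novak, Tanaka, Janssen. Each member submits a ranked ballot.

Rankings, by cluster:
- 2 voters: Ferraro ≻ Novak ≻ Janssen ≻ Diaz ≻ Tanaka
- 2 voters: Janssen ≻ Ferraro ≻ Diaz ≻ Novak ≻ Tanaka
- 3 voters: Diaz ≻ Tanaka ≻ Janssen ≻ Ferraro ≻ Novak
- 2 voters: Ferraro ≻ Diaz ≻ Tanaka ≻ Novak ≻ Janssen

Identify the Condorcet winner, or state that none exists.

none

Check each pair by majority over 9 ballots:
Ferraro vs Diaz: 2+2+2 = 6 for Ferraro, 3 for Diaz — Ferraro by 6–3.
Ferraro vs Novak: Ferraro wins 9–0.
Ferraro vs Tanaka: Ferraro, 6–3.
Ferraro vs Janssen: 4 to 5, Janssen.
Diaz vs Novak: Diaz, 7–2.
Diaz vs Tanaka: Diaz is ranked higher on 2+2+3+2 = 9 ballots, Tanaka on 0. Diaz wins 9–0.
Diaz vs Janssen: 5 to 4, Diaz.
Novak vs Tanaka: 2+2 = 4 for Novak, 5 for Tanaka — Tanaka by 5–4.
Novak vs Janssen: Novak preferred on 2+2 = 4 ballots; Janssen wins 5–4.
Tanaka vs Janssen: Tanaka, 5–4.
Each candidate drops at least one matchup (Ferraro loses to Janssen; Diaz loses to Ferraro; Novak loses to Ferraro; Tanaka loses to Ferraro; Janssen loses to Diaz); the cycle Ferraro > Diaz > Janssen > Ferraro rules out a Condorcet winner.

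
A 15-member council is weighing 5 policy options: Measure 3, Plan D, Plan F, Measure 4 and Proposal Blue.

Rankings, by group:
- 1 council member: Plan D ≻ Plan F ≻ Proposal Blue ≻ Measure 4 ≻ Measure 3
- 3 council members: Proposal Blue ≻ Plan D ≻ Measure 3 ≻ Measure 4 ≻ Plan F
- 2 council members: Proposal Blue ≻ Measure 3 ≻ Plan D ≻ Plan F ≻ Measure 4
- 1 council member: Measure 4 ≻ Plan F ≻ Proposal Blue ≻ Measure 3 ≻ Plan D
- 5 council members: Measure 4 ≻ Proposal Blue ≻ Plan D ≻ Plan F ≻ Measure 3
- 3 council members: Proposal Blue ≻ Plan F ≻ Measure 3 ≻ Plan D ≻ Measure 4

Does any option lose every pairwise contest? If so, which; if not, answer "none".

Head-to-head results (15 council members):
Measure 3–Plan D: Plan D 9–6.
Measure 3 vs Plan F: 3+2 = 5 for Measure 3, 10 for Plan F — Plan F by 10–5.
Measure 3–Measure 4: Measure 3 8–7.
Measure 3 vs Proposal Blue: Proposal Blue, 15–0.
Plan D–Plan F: Plan D 11–4.
Plan D vs Measure 4: 9 to 6, Plan D.
Plan D vs Proposal Blue: Plan D is ranked higher on 1 ballot, Proposal Blue on 14. Proposal Blue wins 14–1.
Plan F vs Measure 4: 6 to 9, Measure 4.
Plan F vs Proposal Blue: 1+1 = 2 for Plan F, 13 for Proposal Blue — Proposal Blue by 13–2.
Measure 4 vs Proposal Blue: 6 to 9, Proposal Blue.
Every option wins at least one matchup (Measure 3 beats Measure 4; Plan D beats Measure 3; Plan F beats Measure 3; Measure 4 beats Plan F; Proposal Blue beats Measure 3), so there is no Condorcet loser.

none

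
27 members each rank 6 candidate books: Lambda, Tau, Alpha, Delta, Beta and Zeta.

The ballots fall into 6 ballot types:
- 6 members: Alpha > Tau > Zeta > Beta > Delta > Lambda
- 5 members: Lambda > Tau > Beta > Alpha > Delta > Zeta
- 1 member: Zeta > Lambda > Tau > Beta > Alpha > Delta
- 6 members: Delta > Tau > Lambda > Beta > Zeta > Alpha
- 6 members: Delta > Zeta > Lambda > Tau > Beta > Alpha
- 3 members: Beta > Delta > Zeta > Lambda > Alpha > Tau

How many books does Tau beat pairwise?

Tau against each rival (27 members):
Tau vs Lambda: Lambda, 15–12.
Tau–Alpha: Tau 18–9.
Tau vs Delta: Tau preferred on 6+5+1 = 12 ballots; Delta wins 15–12.
Tau vs Beta: Tau is ranked higher on 6+5+1+6+6 = 24 ballots, Beta on 3. Tau wins 24–3.
Tau vs Zeta: 6+5+6 = 17 for Tau, 10 for Zeta — Tau by 17–10.
Tau beats Alpha, Beta, Zeta; loses to Lambda, Delta — 3 pairwise wins.

3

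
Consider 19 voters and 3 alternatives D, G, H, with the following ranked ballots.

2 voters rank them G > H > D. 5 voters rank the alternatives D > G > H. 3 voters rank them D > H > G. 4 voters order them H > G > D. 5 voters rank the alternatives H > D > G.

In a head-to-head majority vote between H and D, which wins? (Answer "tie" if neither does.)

H

Ballots ranking H above D: 2 + 4 + 5 = 11.
Ballots ranking D above H: 19 − 11 = 8.
H wins the head-to-head 11–8.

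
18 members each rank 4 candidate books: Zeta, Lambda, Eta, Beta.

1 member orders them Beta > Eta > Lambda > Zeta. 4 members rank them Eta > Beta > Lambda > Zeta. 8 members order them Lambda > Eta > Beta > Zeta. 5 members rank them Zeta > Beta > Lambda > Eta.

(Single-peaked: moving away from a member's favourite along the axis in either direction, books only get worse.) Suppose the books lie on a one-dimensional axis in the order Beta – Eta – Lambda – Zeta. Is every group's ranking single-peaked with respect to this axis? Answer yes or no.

no

Axis positions: Beta=1, Eta=2, Lambda=3, Zeta=4.
Group 1 (peak Beta at position 1): ranking walks positions 1-2-3-4, expanding outward from the peak — single-peaked.
Group 2 (peak Eta at position 2): ranking walks positions 2-1-3-4, expanding outward from the peak — single-peaked.
Group 3 (peak Lambda at position 3): ranking walks positions 3-2-1-4, expanding outward from the peak — single-peaked.
Group 4: ranking walks positions 4-1-3-2; Beta is ranked above Lambda even though Lambda lies between Beta and the peak Zeta on the axis — preferences dip and rise again. Not single-peaked.
Group 4 violates single-peakedness, so the profile is not single-peaked on this axis.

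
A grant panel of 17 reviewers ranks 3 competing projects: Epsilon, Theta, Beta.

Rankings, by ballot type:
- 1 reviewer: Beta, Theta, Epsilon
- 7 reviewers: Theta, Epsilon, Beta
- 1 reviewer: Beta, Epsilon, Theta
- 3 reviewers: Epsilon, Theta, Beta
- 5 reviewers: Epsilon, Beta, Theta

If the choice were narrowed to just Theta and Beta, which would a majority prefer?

Theta

Ballots ranking Theta above Beta: 7 + 3 = 10.
Ballots ranking Beta above Theta: 17 − 10 = 7.
Theta wins the head-to-head 10–7.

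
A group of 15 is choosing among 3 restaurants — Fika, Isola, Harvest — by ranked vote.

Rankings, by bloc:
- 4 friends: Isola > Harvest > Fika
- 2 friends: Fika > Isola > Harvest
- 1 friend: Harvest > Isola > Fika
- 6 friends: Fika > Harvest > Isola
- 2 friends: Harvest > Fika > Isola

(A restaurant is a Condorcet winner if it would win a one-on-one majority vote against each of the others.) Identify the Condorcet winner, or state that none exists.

Fika

Pairwise majorities:
Fika vs Isola: Fika, 10–5.
Fika vs Harvest: 8 to 7, Fika.
Isola vs Harvest: Harvest, 9–6.
Fika wins every pairwise contest, so Fika is the Condorcet winner.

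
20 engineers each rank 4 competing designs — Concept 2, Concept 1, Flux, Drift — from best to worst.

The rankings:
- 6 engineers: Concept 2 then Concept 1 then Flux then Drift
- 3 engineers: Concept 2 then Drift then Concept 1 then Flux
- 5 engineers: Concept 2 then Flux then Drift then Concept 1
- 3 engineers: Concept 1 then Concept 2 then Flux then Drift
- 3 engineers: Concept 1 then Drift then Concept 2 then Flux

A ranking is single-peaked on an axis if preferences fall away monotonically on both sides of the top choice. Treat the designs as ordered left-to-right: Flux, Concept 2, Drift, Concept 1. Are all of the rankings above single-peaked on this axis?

no

Axis positions: Flux=1, Concept 2=2, Drift=3, Concept 1=4.
Group 1: ranking walks positions 2-4-1-3; Concept 1 is ranked above Drift even though Drift lies between Concept 1 and the peak Concept 2 on the axis — preferences dip and rise again. Not single-peaked.
Group 2 (peak Concept 2 at position 2): ranking walks positions 2-3-4-1, expanding outward from the peak — single-peaked.
Group 3 (peak Concept 2 at position 2): ranking walks positions 2-1-3-4, expanding outward from the peak — single-peaked.
Group 4: ranking walks positions 4-2-1-3; Concept 2 is ranked above Drift even though Drift lies between Concept 2 and the peak Concept 1 on the axis — preferences dip and rise again. Not single-peaked.
Group 5 (peak Concept 1 at position 4): ranking walks positions 4-3-2-1, expanding outward from the peak — single-peaked.
Group 1 violates single-peakedness, so the profile is not single-peaked on this axis.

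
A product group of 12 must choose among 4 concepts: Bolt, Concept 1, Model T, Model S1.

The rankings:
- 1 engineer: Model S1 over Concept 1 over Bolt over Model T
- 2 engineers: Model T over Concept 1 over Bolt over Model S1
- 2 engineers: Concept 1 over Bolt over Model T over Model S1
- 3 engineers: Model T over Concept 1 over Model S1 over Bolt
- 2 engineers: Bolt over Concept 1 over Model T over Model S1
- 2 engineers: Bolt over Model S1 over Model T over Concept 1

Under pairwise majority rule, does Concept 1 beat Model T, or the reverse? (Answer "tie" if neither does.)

Ballots ranking Concept 1 above Model T: 1 + 2 + 2 = 5.
Ballots ranking Model T above Concept 1: 12 − 5 = 7.
Model T wins the head-to-head 7–5.

Model T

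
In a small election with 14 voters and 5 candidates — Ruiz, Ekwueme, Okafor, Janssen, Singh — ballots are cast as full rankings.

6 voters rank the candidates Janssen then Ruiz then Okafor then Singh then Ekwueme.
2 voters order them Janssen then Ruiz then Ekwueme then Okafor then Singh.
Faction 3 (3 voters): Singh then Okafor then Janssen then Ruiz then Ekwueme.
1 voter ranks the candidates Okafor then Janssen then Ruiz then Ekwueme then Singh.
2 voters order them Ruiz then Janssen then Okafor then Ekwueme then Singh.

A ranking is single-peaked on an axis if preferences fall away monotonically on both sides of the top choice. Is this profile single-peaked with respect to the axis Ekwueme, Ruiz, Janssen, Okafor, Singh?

yes

Axis positions: Ekwueme=1, Ruiz=2, Janssen=3, Okafor=4, Singh=5.
Faction 1 (peak Janssen at position 3): ranking walks positions 3-2-4-5-1, expanding outward from the peak — single-peaked.
Faction 2 (peak Janssen at position 3): ranking walks positions 3-2-1-4-5, expanding outward from the peak — single-peaked.
Faction 3 (peak Singh at position 5): ranking walks positions 5-4-3-2-1, expanding outward from the peak — single-peaked.
Faction 4 (peak Okafor at position 4): ranking walks positions 4-3-2-1-5, expanding outward from the peak — single-peaked.
Faction 5 (peak Ruiz at position 2): ranking walks positions 2-3-4-1-5, expanding outward from the peak — single-peaked.
Every ranking is single-peaked on this axis.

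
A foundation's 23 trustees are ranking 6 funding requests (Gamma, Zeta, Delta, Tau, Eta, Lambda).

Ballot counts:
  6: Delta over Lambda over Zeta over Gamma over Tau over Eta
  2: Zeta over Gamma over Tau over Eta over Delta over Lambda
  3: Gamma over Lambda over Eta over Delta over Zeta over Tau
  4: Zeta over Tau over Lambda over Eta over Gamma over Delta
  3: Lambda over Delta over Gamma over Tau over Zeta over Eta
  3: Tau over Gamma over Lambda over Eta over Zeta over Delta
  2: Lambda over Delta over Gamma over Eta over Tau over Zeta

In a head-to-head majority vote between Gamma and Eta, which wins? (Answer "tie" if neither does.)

Ballots ranking Gamma above Eta: 6 + 2 + 3 + 3 + 3 + 2 = 19.
Ballots ranking Eta above Gamma: 23 − 19 = 4.
Gamma wins the head-to-head 19–4.

Gamma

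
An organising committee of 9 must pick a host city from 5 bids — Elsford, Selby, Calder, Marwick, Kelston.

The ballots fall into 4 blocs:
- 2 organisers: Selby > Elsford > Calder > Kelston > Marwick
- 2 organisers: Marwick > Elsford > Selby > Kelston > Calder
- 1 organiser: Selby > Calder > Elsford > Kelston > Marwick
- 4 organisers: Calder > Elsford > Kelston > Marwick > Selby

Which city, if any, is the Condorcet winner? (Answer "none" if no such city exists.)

none

Pairwise majorities:
Elsford vs Selby: Elsford, 6–3.
Elsford–Calder: Calder 5–4.
Elsford vs Marwick: Elsford wins 7–2.
Elsford vs Kelston: Elsford wins 9–0.
Selby vs Calder: Selby wins 5–4.
Selby vs Marwick: Marwick, 6–3.
Selby vs Kelston: Selby wins 5–4.
Calder vs Marwick: Calder, 7–2.
Calder–Kelston: Calder 7–2.
Marwick vs Kelston: Kelston, 7–2.
Every city loses at least once (Elsford loses to Calder; Selby loses to Elsford; Calder loses to Selby; Marwick loses to Elsford; Kelston loses to Elsford). The majority relation contains the cycle Elsford beats Selby beats Calder beats Elsford, so there is no Condorcet winner.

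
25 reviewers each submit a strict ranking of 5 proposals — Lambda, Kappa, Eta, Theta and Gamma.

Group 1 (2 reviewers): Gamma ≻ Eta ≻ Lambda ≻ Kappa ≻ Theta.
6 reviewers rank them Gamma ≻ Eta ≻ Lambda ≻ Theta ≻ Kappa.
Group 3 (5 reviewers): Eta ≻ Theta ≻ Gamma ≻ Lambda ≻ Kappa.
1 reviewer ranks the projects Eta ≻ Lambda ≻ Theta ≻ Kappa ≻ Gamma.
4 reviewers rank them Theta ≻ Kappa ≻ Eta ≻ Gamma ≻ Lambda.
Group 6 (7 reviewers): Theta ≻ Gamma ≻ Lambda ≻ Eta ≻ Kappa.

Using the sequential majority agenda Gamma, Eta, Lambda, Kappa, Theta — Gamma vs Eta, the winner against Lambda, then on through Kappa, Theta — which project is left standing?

Round 1: Gamma vs Eta — 15–10, Gamma advances.
Round 2: Gamma vs Lambda — 24–1, Gamma advances.
Round 3: Gamma vs Kappa — 20–5, Gamma advances.
Round 4: Gamma vs Theta — 8–17, Theta advances.
The agenda winner is Theta.

Theta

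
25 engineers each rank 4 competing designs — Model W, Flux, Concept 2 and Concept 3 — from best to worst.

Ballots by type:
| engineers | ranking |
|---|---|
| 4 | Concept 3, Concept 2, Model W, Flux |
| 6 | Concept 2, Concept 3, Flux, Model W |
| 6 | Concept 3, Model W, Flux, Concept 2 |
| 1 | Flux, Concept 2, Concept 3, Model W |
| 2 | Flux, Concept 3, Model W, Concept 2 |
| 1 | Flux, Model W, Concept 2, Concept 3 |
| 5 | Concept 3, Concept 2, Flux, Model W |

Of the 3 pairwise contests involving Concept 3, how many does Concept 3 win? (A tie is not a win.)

Concept 3 against each rival (25 engineers):
Concept 3 vs Model W: Concept 3 wins 24–1.
Concept 3 vs Flux: Concept 3 is ranked higher on 4+6+6+5 = 21 ballots, Flux on 4. Concept 3 wins 21–4.
Concept 3 vs Concept 2: Concept 3 is ranked higher on 4+6+2+5 = 17 ballots, Concept 2 on 8. Concept 3 wins 17–8.
Concept 3 beats Model W, Flux, Concept 2 — 3 pairwise wins.

3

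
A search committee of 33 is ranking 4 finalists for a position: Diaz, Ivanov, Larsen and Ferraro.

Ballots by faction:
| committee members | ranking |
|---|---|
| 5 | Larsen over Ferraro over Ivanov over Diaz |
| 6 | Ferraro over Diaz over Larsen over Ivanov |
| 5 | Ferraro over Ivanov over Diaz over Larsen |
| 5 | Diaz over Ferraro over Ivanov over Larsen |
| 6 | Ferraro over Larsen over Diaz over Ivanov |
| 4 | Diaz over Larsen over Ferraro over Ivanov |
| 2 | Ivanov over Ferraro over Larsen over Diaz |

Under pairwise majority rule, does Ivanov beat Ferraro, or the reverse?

Ballots ranking Ivanov above Ferraro: 2.
Ballots ranking Ferraro above Ivanov: 33 − 2 = 31.
Ferraro wins the head-to-head 31–2.

Ferraro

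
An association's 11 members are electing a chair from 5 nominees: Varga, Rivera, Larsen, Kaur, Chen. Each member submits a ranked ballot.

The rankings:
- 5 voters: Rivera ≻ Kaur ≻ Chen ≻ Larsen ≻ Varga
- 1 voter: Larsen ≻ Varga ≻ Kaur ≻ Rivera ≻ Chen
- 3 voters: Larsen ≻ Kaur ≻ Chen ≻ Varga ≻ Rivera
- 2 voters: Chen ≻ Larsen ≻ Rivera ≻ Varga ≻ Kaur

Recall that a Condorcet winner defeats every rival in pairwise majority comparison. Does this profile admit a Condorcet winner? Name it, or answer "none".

Pairwise majorities:
Varga vs Rivera: 1+3 = 4 for Varga, 7 for Rivera — Rivera by 7–4.
Varga vs Larsen: Varga is ranked higher on 0 ballots, Larsen on 11. Larsen wins 11–0.
Varga vs Kaur: Varga preferred on 1+2 = 3 ballots; Kaur wins 8–3.
Varga vs Chen: 1 for Varga, 10 for Chen — Chen by 10–1.
Rivera vs Larsen: Rivera preferred on 5 ballots; Larsen wins 6–5.
Rivera vs Kaur: 7 to 4, Rivera.
Rivera vs Chen: Rivera preferred on 5+1 = 6 ballots; Rivera wins 6–5.
Larsen vs Kaur: Larsen is ranked higher on 1+3+2 = 6 ballots, Kaur on 5. Larsen wins 6–5.
Larsen vs Chen: Larsen is ranked higher on 1+3 = 4 ballots, Chen on 7. Chen wins 7–4.
Kaur vs Chen: Kaur is ranked higher on 5+1+3 = 9 ballots, Chen on 2. Kaur wins 9–2.
Each candidate drops at least one matchup (Varga loses to Rivera; Rivera loses to Larsen; Larsen loses to Chen; Kaur loses to Rivera; Chen loses to Rivera); the cycle Rivera > Chen > Larsen > Rivera rules out a Condorcet winner.

none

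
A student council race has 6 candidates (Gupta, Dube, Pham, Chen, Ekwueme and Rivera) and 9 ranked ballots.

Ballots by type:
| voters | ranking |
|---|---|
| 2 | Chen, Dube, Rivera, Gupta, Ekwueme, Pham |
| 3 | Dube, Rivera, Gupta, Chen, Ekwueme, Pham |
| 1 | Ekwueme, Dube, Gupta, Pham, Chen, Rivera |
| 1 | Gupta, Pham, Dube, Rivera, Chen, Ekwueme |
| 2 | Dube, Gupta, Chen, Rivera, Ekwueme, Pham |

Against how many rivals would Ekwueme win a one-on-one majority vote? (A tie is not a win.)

Ekwueme against each rival (9 voters):
Ekwueme vs Gupta: Gupta wins 8–1.
Ekwueme vs Dube: Dube wins 8–1.
Ekwueme vs Pham: Ekwueme wins 8–1.
Ekwueme–Chen: Chen 8–1.
Ekwueme vs Rivera: Rivera, 8–1.
Ekwueme beats Pham; loses to Gupta, Dube, Chen, Rivera — 1 pairwise win.

1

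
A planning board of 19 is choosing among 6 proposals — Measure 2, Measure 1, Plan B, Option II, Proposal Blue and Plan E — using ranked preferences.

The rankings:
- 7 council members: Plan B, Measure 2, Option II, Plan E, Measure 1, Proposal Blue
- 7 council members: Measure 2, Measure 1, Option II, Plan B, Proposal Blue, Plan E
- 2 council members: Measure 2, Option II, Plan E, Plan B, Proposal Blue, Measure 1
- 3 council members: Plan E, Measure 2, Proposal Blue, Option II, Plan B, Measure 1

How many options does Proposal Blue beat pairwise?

0

Proposal Blue against each rival (19 council members):
Proposal Blue vs Measure 2: Proposal Blue is ranked higher on 0 ballots, Measure 2 on 19. Measure 2 wins 19–0.
Proposal Blue vs Measure 1: 2+3 = 5 for Proposal Blue, 14 for Measure 1 — Measure 1 by 14–5.
Proposal Blue vs Plan B: Plan B wins 16–3.
Proposal Blue vs Option II: 3 to 16, Option II.
Proposal Blue–Plan E: Plan E 12–7.
Proposal Blue beats no one; loses to Measure 2, Measure 1, Plan B, Option II, Plan E — 0 pairwise wins.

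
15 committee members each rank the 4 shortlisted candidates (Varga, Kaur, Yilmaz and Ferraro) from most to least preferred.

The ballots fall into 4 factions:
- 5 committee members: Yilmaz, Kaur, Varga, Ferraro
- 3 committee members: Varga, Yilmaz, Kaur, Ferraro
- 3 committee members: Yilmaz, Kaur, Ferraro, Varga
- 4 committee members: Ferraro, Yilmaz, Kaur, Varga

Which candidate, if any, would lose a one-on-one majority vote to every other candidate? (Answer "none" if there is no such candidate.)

Head-to-head results (15 committee members):
Varga vs Kaur: 3 for Varga, 12 for Kaur — Kaur by 12–3.
Varga vs Yilmaz: Yilmaz wins 12–3.
Varga–Ferraro: Varga 8–7.
Kaur vs Yilmaz: 0 for Kaur, 15 for Yilmaz — Yilmaz by 15–0.
Kaur vs Ferraro: 5+3+3 = 11 for Kaur, 4 for Ferraro — Kaur by 11–4.
Yilmaz vs Ferraro: 5+3+3 = 11 for Yilmaz, 4 for Ferraro — Yilmaz by 11–4.
Ferraro loses to every other candidate — it is the Condorcet loser.

Ferraro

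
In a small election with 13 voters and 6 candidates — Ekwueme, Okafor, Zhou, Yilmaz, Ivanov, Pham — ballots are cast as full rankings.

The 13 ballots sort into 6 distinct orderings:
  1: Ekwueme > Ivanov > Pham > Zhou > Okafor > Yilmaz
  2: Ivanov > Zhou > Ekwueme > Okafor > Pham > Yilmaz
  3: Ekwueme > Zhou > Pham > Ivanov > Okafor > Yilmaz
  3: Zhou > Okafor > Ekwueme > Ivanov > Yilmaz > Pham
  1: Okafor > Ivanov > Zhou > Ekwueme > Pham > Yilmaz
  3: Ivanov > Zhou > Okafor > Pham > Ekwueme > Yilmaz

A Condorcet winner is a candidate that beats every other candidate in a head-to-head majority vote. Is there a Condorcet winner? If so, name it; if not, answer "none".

Head-to-head results (13 voters):
Ekwueme vs Okafor: Okafor, 7–6.
Ekwueme vs Zhou: Zhou, 9–4.
Ekwueme vs Yilmaz: Ekwueme, 13–0.
Ekwueme vs Ivanov: Ekwueme, 7–6.
Ekwueme–Pham: Ekwueme 10–3.
Okafor vs Zhou: Zhou, 12–1.
Okafor–Yilmaz: Okafor 13–0.
Okafor vs Ivanov: Ivanov wins 9–4.
Okafor–Pham: Okafor 9–4.
Zhou–Yilmaz: Zhou 13–0.
Zhou vs Ivanov: Ivanov, 7–6.
Zhou vs Pham: Zhou, 12–1.
Yilmaz–Ivanov: Ivanov 13–0.
Yilmaz vs Pham: Pham wins 10–3.
Ivanov–Pham: Ivanov 10–3.
Each candidate drops at least one matchup (Ekwueme loses to Okafor; Okafor loses to Zhou; Zhou loses to Ivanov; Yilmaz loses to Ekwueme; Ivanov loses to Ekwueme; Pham loses to Ekwueme); the cycle Ekwueme → Ivanov → Okafor → Ekwueme rules out a Condorcet winner.

none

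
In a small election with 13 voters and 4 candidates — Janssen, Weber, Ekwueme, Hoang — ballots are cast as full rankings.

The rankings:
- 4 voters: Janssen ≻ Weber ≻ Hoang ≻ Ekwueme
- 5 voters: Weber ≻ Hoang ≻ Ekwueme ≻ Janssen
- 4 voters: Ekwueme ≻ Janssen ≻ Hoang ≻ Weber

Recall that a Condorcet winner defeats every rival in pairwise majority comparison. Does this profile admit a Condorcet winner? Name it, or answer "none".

none

Head-to-head results (13 voters):
Janssen–Weber: Janssen 8–5.
Janssen vs Ekwueme: Ekwueme, 9–4.
Janssen vs Hoang: Janssen, 8–5.
Weber–Ekwueme: Weber 9–4.
Weber–Hoang: Weber 9–4.
Ekwueme–Hoang: Hoang 9–4.
No candidate is unbeaten: Janssen loses to Ekwueme; Weber loses to Janssen; Ekwueme loses to Weber; Hoang loses to Janssen. In particular Janssen > Weber > Ekwueme > Janssen is a majority cycle — no Condorcet winner exists.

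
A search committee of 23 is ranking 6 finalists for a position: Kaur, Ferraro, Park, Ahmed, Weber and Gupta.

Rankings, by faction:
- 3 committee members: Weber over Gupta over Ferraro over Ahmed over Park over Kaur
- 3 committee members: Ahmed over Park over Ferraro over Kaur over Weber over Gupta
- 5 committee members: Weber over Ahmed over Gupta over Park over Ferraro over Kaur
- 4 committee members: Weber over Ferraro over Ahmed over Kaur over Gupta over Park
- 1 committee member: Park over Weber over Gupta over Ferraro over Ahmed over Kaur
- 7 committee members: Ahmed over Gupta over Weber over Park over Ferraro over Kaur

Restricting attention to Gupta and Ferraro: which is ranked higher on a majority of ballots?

Gupta

Ballots ranking Gupta above Ferraro: 3 + 5 + 1 + 7 = 16.
Ballots ranking Ferraro above Gupta: 23 − 16 = 7.
Gupta wins the head-to-head 16–7.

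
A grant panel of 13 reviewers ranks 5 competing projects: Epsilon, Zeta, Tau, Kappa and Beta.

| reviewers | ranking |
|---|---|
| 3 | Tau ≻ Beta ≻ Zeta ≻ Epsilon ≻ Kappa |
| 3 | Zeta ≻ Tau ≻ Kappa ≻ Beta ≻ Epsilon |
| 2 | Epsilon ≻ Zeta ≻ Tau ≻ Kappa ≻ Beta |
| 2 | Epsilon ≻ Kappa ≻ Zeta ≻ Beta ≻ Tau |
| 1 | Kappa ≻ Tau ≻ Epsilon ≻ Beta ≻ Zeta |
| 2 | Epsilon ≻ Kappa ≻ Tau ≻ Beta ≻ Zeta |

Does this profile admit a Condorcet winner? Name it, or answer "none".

Check each pair by majority over 13 ballots:
Epsilon vs Zeta: Epsilon preferred on 2+2+1+2 = 7 ballots; Epsilon wins 7–6.
Epsilon vs Tau: Tau, 7–6.
Epsilon vs Kappa: 9 to 4, Epsilon.
Epsilon vs Beta: Epsilon preferred on 2+2+1+2 = 7 ballots; Epsilon wins 7–6.
Zeta vs Tau: Zeta preferred on 3+2+2 = 7 ballots; Zeta wins 7–6.
Zeta vs Kappa: Zeta, 8–5.
Zeta–Beta: Zeta 7–6.
Tau vs Kappa: Tau, 8–5.
Tau–Beta: Tau 11–2.
Kappa vs Beta: Kappa is ranked higher on 3+2+2+1+2 = 10 ballots, Beta on 3. Kappa wins 10–3.
Every project loses at least once (Epsilon loses to Tau; Zeta loses to Epsilon; Tau loses to Zeta; Kappa loses to Epsilon; Beta loses to Epsilon). The majority relation contains the cycle Epsilon → Zeta → Tau → Epsilon, so there is no Condorcet winner.

none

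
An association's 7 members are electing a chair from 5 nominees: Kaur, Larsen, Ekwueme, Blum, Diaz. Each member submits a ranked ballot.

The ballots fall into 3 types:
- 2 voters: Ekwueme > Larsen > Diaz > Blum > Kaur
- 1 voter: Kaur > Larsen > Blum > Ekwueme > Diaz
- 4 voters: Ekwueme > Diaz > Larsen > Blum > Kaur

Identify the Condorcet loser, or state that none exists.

Head-to-head results (7 voters):
Kaur vs Larsen: Larsen, 6–1.
Kaur–Ekwueme: Ekwueme 6–1.
Kaur–Blum: Blum 6–1.
Kaur–Diaz: Diaz 6–1.
Larsen vs Ekwueme: Larsen preferred on 1 ballot; Ekwueme wins 6–1.
Larsen–Blum: Larsen 7–0.
Larsen–Diaz: Diaz 4–3.
Ekwueme vs Blum: Ekwueme wins 6–1.
Ekwueme–Diaz: Ekwueme 7–0.
Blum vs Diaz: 1 to 6, Diaz.
Only Kaur has no wins; Kaur is the Condorcet loser.

Kaur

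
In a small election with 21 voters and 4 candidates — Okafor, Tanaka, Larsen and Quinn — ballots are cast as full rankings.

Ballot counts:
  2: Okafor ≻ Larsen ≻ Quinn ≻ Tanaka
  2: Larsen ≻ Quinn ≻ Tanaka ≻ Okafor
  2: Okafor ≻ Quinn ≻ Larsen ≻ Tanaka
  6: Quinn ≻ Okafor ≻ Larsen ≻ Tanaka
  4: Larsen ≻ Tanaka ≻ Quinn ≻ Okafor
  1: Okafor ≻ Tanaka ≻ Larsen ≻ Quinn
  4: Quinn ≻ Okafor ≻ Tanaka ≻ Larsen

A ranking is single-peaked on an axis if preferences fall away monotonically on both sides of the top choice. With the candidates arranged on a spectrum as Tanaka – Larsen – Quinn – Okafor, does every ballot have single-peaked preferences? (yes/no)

no

Axis positions: Tanaka=1, Larsen=2, Quinn=3, Okafor=4.
Ballot type 1: ranking walks positions 4-2-3-1; Larsen is ranked above Quinn even though Quinn lies between Larsen and the peak Okafor on the axis — preferences dip and rise again. Not single-peaked.
Ballot type 2 (peak Larsen at position 2): ranking walks positions 2-3-1-4, expanding outward from the peak — single-peaked.
Ballot type 3 (peak Okafor at position 4): ranking walks positions 4-3-2-1, expanding outward from the peak — single-peaked.
Ballot type 4 (peak Quinn at position 3): ranking walks positions 3-4-2-1, expanding outward from the peak — single-peaked.
Ballot type 5 (peak Larsen at position 2): ranking walks positions 2-1-3-4, expanding outward from the peak — single-peaked.
Ballot type 6: ranking walks positions 4-1-2-3; Tanaka is ranked above Quinn even though Quinn lies between Tanaka and the peak Okafor on the axis — preferences dip and rise again. Not single-peaked.
Ballot type 7: ranking walks positions 3-4-1-2; Tanaka is ranked above Larsen even though Larsen lies between Tanaka and the peak Quinn on the axis — preferences dip and rise again. Not single-peaked.
Ballot type 1 violates single-peakedness, so the profile is not single-peaked on this axis.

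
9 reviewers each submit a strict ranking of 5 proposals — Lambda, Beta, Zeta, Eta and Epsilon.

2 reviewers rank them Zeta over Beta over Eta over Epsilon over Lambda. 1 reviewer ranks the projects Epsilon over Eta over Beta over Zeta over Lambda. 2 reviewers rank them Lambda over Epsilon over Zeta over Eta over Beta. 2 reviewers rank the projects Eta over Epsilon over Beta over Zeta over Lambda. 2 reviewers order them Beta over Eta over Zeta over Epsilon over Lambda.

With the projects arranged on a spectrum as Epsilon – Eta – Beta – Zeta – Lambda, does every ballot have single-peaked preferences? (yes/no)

no

Axis positions: Epsilon=1, Eta=2, Beta=3, Zeta=4, Lambda=5.
Type 1 (peak Zeta at position 4): ranking walks positions 4-3-2-1-5, expanding outward from the peak — single-peaked.
Type 2 (peak Epsilon at position 1): ranking walks positions 1-2-3-4-5, expanding outward from the peak — single-peaked.
Type 3: ranking walks positions 5-1-4-2-3; Epsilon is ranked above Zeta even though Zeta lies between Epsilon and the peak Lambda on the axis — preferences dip and rise again. Not single-peaked.
Type 4 (peak Eta at position 2): ranking walks positions 2-1-3-4-5, expanding outward from the peak — single-peaked.
Type 5 (peak Beta at position 3): ranking walks positions 3-2-4-1-5, expanding outward from the peak — single-peaked.
Type 3 violates single-peakedness, so the profile is not single-peaked on this axis.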